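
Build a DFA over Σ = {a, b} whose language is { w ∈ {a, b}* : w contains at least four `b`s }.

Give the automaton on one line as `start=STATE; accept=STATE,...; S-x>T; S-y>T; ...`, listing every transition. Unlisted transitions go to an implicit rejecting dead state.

Count `b`s, saturating at 5: states q0 through q4 mean 0 through 4 `b`s seen; q5 means more than 4. Each `b` increments (capped at q5); other symbols loop. Accept from {q4, q5}.
With 6 states:
        a   b  
>  q0   q0  q1 
   q1   q1  q2 
   q2   q2  q3 
   q3   q3  q4 
 * q4   q4  q5 
 * q5   q5  q5 
(> = start, * = accepting)

start=q0; accept=q4,q5; q0-a>q0; q0-b>q1; q1-a>q1; q1-b>q2; q2-a>q2; q2-b>q3; q3-a>q3; q3-b>q4; q4-a>q4; q4-b>q5; q5-a>q5; q5-b>q5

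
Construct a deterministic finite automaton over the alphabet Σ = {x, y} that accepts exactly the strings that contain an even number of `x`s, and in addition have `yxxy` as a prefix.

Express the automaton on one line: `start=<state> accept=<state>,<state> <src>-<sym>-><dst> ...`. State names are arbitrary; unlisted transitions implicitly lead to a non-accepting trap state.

Run two small machines in parallel and take their product. The first has 2 states tracking the count of `x`s modulo 2; the second has 6 states tracking whether the input so far still matches the prefix `yxxy`. A product state is a pair (one from each), accepting exactly when both do. Minimizing collapses redundant product states.
7 states suffice.
        x   y  
>  s0   s1  s2 
   s1   s1  s1 
   s2   s3  s1 
   s3   s4  s1 
   s4   s1  s5 
 * s5   s6  s5 
   s6   s5  s6 
(> = start, * = accepting)

start=s0 accept=s5 s0-x->s1 s0-y->s2 s1-x->s1 s1-y->s1 s2-x->s3 s2-y->s1 s3-x->s4 s3-y->s1 s4-x->s1 s4-y->s5 s5-x->s6 s5-y->s5 s6-x->s5 s6-y->s6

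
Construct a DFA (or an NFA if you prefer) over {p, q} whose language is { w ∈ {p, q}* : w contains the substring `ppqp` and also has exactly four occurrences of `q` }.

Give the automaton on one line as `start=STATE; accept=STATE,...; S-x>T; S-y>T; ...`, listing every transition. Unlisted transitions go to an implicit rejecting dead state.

Build one automaton per condition and run them in lockstep. One (5 states) tracks whether and how much of `ppqp` has been seen; the other (6 states) tracks the count of `q`s, saturating at 5. Each combined state is a pair, one component from each; accept when both components accept. Equivalent product states are then merged.
21 states suffice.
          p    q  
>  s0     s1   s2 
   s1     s3   s2 
   s2     s4   s5 
   s3     s3   s6 
   s4     s7   s5 
   s5     s8   s9 
   s6    s10   s5 
   s7     s7  s11 
   s8    s12   s9 
   s9    s13  s14 
   s10   s10  s15 
   s11   s15   s9 
   s12   s12  s16 
   s13   s17  s14 
   s14   s14  s14 
   s15   s15  s18 
   s16   s18  s14 
   s17   s17  s19 
   s18   s18  s20 
   s19   s20  s14 
 * s20   s20  s14 
(> = start, * = accepting)

start=s0; accept=s20; s0-p>s1; s0-q>s2; s1-p>s3; s1-q>s2; s2-p>s4; s2-q>s5; s3-p>s3; s3-q>s6; s4-p>s7; s4-q>s5; s5-p>s8; s5-q>s9; s6-p>s10; s6-q>s5; s7-p>s7; s7-q>s11; s8-p>s12; s8-q>s9; s9-p>s13; s9-q>s14; s10-p>s10; s10-q>s15; s11-p>s15; s11-q>s9; s12-p>s12; s12-q>s16; s13-p>s17; s13-q>s14; s14-p>s14; s14-q>s14; s15-p>s15; s15-q>s18; s16-p>s18; s16-q>s14; s17-p>s17; s17-q>s19; s18-p>s18; s18-q>s20; s19-p>s20; s19-q>s14; s20-p>s20; s20-q>s14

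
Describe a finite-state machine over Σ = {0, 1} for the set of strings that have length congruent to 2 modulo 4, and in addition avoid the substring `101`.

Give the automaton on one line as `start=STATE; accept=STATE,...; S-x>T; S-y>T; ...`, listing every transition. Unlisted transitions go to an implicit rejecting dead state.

Handle the two conditions separately and then intersect. The first has 4 states tracking the input length modulo 4; the second has 4 states tracking partial matches of the forbidden pattern `101`. A product state is a pair (one from each), accepting exactly when both do. Equivalent product states are then merged.
          0    1  
>  q0     q1   q2 
   q1     q3   q4 
   q2     q5   q4 
 * q3     q6   q7 
 * q4     q8   q7 
 * q5     q6   q9 
   q6     q0  q10 
   q7    q11  q10 
   q8     q0   q9 
   q9     q9   q9 
   q10   q12   q2 
   q11    q1   q9 
   q12    q3   q9 
(> = start, * = accepting)

start=q0; accept=q3,q4,q5; q0-0>q1; q0-1>q2; q1-0>q3; q1-1>q4; q2-0>q5; q2-1>q4; q3-0>q6; q3-1>q7; q4-0>q8; q4-1>q7; q5-0>q6; q5-1>q9; q6-0>q0; q6-1>q10; q7-0>q11; q7-1>q10; q8-0>q0; q8-1>q9; q9-0>q9; q9-1>q9; q10-0>q12; q10-1>q2; q11-0>q1; q11-1>q9; q12-0>q3; q12-1>q9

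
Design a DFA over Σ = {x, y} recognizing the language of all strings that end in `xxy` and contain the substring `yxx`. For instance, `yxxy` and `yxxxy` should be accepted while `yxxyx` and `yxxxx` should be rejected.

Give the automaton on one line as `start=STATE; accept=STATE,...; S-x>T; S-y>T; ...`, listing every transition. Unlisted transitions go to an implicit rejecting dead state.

Handle the two conditions separately and then intersect. The first has 4 states tracking how much of the suffix `xxy` has currently been matched; the second has 4 states tracking whether and how much of `yxx` has been seen. A product state is a pair (one from each), accepting exactly when both do. Minimizing collapses redundant product states.
5 states suffice.
        x   y  
>  q0   q0  q1 
   q1   q2  q1 
   q2   q3  q1 
   q3   q3  q4 
 * q4   q2  q1 
(> = start, * = accepting)

start=q0; accept=q4; q0-x>q0; q0-y>q1; q1-x>q2; q1-y>q1; q2-x>q3; q2-y>q1; q3-x>q3; q3-y>q4; q4-x>q2; q4-y>q1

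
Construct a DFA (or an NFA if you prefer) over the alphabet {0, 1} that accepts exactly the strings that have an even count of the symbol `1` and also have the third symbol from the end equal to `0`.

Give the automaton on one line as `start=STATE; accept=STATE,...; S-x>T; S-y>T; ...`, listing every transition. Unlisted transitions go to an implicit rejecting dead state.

Build one automaton per condition and run them in lockstep. One (2 states) tracks the count of `1`s modulo 2; the other (15 states) tracks the last 3 symbols read. Each combined state is a pair, one component from each; accept when both components accept. Minimizing collapses redundant product states.
With 12 states:
       0  1 
>  A   B  C 
   B   D  E 
   C   F  A 
   D   G  E 
   E   F  H 
   F   I  J 
 * G   G  E 
 * H   B  C 
   I   I  K 
   J   L  C 
 * K   L  C 
 * L   D  E 
(> = start, * = accepting)

start=A; accept=G,H,K,L; A-0>B; A-1>C; B-0>D; B-1>E; C-0>F; C-1>A; D-0>G; D-1>E; E-0>F; E-1>H; F-0>I; F-1>J; G-0>G; G-1>E; H-0>B; H-1>C; I-0>I; I-1>K; J-0>L; J-1>C; K-0>L; K-1>C; L-0>D; L-1>E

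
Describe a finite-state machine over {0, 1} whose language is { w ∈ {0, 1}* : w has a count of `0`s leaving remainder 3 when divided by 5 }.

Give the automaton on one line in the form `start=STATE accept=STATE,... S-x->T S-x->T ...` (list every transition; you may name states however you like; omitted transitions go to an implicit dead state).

The only thing that matters is how many `0`s have appeared, reduced mod 5. Use one state per residue: q0 for 0, …, q4 for 4. Reading `0` moves to the next residue; anything else stays put. q3 is accepting.
        0   1  
>  q0   q1  q0 
   q1   q2  q1 
   q2   q3  q2 
 * q3   q4  q3 
   q4   q0  q4 
(> = start, * = accepting)

start=q0 accept=q3 q0-0->q1 q0-1->q0 q1-0->q2 q1-1->q1 q2-0->q3 q2-1->q2 q3-0->q4 q3-1->q3 q4-0->q0 q4-1->q4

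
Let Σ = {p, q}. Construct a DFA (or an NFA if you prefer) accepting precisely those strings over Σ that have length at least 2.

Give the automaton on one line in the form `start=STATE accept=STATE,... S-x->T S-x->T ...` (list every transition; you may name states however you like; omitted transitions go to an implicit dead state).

start=S0 accept=S2,S3 S0-p->S1 S0-q->S1 S1-p->S2 S1-q->S2 S2-p->S3 S2-q->S3 S3-p->S3 S3-q->S3

We only need to distinguish lengths 0, 1, …, 2, and '>2'. Chain S0 → S1 → S2 → S3 on every symbol, with S3 looping. Accepting states: {S2, S3}.
4 states suffice.
        p   q  
>  S0   S1  S1 
   S1   S2  S2 
 * S2   S3  S3 
 * S3   S3  S3 
(> = start, * = accepting)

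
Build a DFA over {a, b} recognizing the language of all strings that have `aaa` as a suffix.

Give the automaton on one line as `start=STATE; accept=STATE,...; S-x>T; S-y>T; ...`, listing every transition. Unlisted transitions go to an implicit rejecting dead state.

Remember how much of `aaa` the current input suffix matches. State s0 means no match yet; s1 means the last symbol is `a`; s2 means the last 2 symbols are `aa`; s3 means the last 3 symbols are `aaa`. Only s3 accepts. On a mismatch, fall back to the longest proper suffix that is still a prefix of `aaa`.
With 4 states:
        a   b  
>  s0   s1  s0 
   s1   s2  s0 
   s2   s3  s0 
 * s3   s3  s0 
(> = start, * = accepting)

start=s0; accept=s3; s0-a>s1; s0-b>s0; s1-a>s2; s1-b>s0; s2-a>s3; s2-b>s0; s3-a>s3; s3-b>s0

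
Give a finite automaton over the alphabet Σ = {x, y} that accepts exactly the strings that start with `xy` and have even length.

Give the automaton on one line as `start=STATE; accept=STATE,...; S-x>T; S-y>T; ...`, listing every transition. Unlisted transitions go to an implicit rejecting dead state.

Handle the two conditions separately and then intersect. The first has 4 states tracking whether the input so far still matches the prefix `xy`; the second has 2 states tracking the input length modulo 2. A product state is a pair (one from each), accepting exactly when both do. Minimizing collapses redundant product states.
        x   y  
>  S0   S1  S2 
   S1   S2  S3 
   S2   S2  S2 
 * S3   S4  S4 
   S4   S3  S3 
(> = start, * = accepting)

start=S0; accept=S3; S0-x>S1; S0-y>S2; S1-x>S2; S1-y>S3; S2-x>S2; S2-y>S2; S3-x>S4; S3-y>S4; S4-x>S3; S4-y>S3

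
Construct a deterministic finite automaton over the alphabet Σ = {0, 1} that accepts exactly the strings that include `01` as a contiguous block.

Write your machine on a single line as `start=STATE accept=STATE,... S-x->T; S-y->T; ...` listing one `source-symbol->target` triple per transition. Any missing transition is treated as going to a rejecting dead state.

start=S0; accept=S2; S0-0->S1; S0-1->S0; S1-0->S1; S1-1->S2; S2-0->S2; S2-1->S2

Track how much of `01` has been matched so far: state S0 is no progress, S2 is the absorbing accept state reached once `01` has occurred. Intermediate states record partial matches; on a mismatch, fall back to the longest reusable overlap.
        0   1  
>  S0   S1  S0 
   S1   S1  S2 
 * S2   S2  S2 
(> = start, * = accepting)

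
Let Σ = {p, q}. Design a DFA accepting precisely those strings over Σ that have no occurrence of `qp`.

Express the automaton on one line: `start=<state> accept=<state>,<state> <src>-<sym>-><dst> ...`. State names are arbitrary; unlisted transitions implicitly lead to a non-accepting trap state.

start=S0 accept=S0,S1 S0-p->S0 S0-q->S1 S1-p->S2 S1-q->S1 S2-p->S2 S2-q->S2

Track partial matches of the forbidden pattern `qp`. State S2 is a dead state reached once `qp` has occurred; every other state accepts. S0 means no part of `qp` is currently matched.
A 3-state machine:
        p   q  
>* S0   S0  S1 
 * S1   S2  S1 
   S2   S2  S2 
(> = start, * = accepting)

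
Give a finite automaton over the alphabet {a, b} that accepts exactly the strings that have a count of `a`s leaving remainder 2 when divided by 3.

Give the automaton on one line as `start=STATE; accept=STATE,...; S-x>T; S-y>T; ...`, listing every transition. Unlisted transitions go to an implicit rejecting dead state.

start=s0; accept=s2; s0-a>s1; s0-b>s0; s1-a>s2; s1-b>s1; s2-a>s0; s2-b>s2

Keep the running count of `a`s modulo 3: each `a` advances along the cycle s0 → s1 → s2 → s0 while other symbols loop. Accept at s2.
A 3-state machine:
        a   b  
>  s0   s1  s0 
   s1   s2  s1 
 * s2   s0  s2 
(> = start, * = accepting)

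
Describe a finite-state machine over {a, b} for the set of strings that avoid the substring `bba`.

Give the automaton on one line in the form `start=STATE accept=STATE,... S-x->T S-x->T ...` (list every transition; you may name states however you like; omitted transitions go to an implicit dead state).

This is the complement of 'contains `bba`'. Use the same substring-matching states — S0 through S3 holding how much of `bba` has just been matched — but flip the accepting set: everything except the trap S3 accepts.
With 4 states:
        a   b  
>* S0   S0  S1 
 * S1   S0  S2 
 * S2   S3  S2 
   S3   S3  S3 
(> = start, * = accepting)

start=S0 accept=S0,S1,S2 S0-a->S0 S0-b->S1 S1-a->S0 S1-b->S2 S2-a->S3 S2-b->S2 S3-a->S3 S3-b->S3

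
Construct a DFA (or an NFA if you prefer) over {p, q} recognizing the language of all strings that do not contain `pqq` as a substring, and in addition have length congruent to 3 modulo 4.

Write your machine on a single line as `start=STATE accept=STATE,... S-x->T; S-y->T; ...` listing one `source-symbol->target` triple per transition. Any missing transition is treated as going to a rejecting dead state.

start=s0; accept=s6,s7,s9; s0-p->s1; s0-q->s2; s1-p->s3; s1-q->s4; s2-p->s3; s2-q->s5; s3-p->s6; s3-q->s7; s4-p->s6; s4-q->s8; s5-p->s6; s5-q->s9; s6-p->s10; s6-q->s11; s7-p->s10; s7-q->s12; s8-p->s12; s8-q->s12; s9-p->s10; s9-q->s0; s10-p->s1; s10-q->s13; s11-p->s1; s11-q->s14; s12-p->s14; s12-q->s14; s13-p->s3; s13-q->s15; s14-p->s15; s14-q->s15; s15-p->s8; s15-q->s8

Handle the two conditions separately and then intersect. The first has 4 states tracking partial matches of the forbidden pattern `pqq`; the second has 4 states tracking the input length modulo 4. A product state is a pair (one from each), accepting exactly when both do.
16 states suffice.
          p    q  
>  s0     s1   s2 
   s1     s3   s4 
   s2     s3   s5 
   s3     s6   s7 
   s4     s6   s8 
   s5     s6   s9 
 * s6    s10  s11 
 * s7    s10  s12 
   s8    s12  s12 
 * s9    s10   s0 
   s10    s1  s13 
   s11    s1  s14 
   s12   s14  s14 
   s13    s3  s15 
   s14   s15  s15 
   s15    s8   s8 
(> = start, * = accepting)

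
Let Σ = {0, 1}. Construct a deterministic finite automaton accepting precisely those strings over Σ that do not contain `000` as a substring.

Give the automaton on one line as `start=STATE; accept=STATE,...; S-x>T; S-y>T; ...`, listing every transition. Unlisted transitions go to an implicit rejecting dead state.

start=q0; accept=q0,q1,q2; q0-0>q1; q0-1>q0; q1-0>q2; q1-1>q0; q2-0>q3; q2-1>q0; q3-0>q3; q3-1>q3

This is the complement of 'contains `000`'. Use the same substring-matching states — q0 through q3 holding how much of `000` has just been matched — but flip the accepting set: everything except the trap q3 accepts.
A 4-state machine:
        0   1  
>* q0   q1  q0 
 * q1   q2  q0 
 * q2   q3  q0 
   q3   q3  q3 
(> = start, * = accepting)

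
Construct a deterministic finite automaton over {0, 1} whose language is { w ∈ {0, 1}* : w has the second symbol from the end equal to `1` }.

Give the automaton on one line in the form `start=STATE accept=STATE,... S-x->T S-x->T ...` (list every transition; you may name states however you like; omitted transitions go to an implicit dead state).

Because acceptance depends on a position counted from the end, the machine has to buffer the most recent 2 symbols. Make each state the string of the last up-to-2 symbols read; on input `x` shift the window left and append `x`. Accept when the buffered window has length 2 and begins with `1`.
A 7-state machine:
       0  1 
>  A   B  C 
   B   D  E 
   C   F  G 
   D   D  E 
   E   F  G 
 * F   D  E 
 * G   F  G 
(> = start, * = accepting)

start=A accept=F,G A-0->B A-1->C B-0->D B-1->E C-0->F C-1->G D-0->D D-1->E E-0->F E-1->G F-0->D F-1->E G-0->F G-1->G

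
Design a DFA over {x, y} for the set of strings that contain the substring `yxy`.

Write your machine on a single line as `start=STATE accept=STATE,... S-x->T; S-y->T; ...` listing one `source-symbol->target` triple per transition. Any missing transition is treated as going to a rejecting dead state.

Track how much of `yxy` has been matched so far: state q0 is no progress, q3 is the absorbing accept state reached once `yxy` has occurred. Intermediate states record partial matches; on a mismatch, fall back to the longest reusable overlap.
4 states suffice.
        x   y  
>  q0   q0  q1 
   q1   q2  q1 
   q2   q0  q3 
 * q3   q3  q3 
(> = start, * = accepting)

start=q0; accept=q3; q0-x->q0; q0-y->q1; q1-x->q2; q1-y->q1; q2-x->q0; q2-y->q3; q3-x->q3; q3-y->q3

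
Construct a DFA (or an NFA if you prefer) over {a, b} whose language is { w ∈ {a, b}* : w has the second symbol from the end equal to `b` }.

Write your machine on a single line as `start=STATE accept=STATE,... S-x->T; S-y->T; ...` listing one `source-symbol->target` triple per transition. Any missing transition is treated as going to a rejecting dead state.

A DFA must remember the last 2 symbols (since which symbol is second-to-last isn't known until the input ends). Use one state per possible window of the last ≤2 symbols; accept from those whose window starts with `b`.
With 7 states:
        a   b  
>  S0   S1  S2 
   S1   S3  S4 
   S2   S5  S6 
   S3   S3  S4 
   S4   S5  S6 
 * S5   S3  S4 
 * S6   S5  S6 
(> = start, * = accepting)

start=S0; accept=S5,S6; S0-a->S1; S0-b->S2; S1-a->S3; S1-b->S4; S2-a->S5; S2-b->S6; S3-a->S3; S3-b->S4; S4-a->S5; S4-b->S6; S5-a->S3; S5-b->S4; S6-a->S5; S6-b->S6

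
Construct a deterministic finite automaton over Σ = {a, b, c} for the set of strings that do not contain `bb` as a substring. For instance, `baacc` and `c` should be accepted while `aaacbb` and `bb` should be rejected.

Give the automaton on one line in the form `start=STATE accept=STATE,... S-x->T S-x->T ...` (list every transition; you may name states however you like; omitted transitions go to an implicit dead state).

This is the complement of 'contains `bb`'. Use the same substring-matching states — q0 through q2 holding how much of `bb` has just been matched — but flip the accepting set: everything except the trap q2 accepts.
With 3 states:
        a   b   c  
>* q0   q0  q1  q0 
 * q1   q0  q2  q0 
   q2   q2  q2  q2 
(> = start, * = accepting)

start=q0 accept=q0,q1 q0-a->q0 q0-b->q1 q0-c->q0 q1-a->q0 q1-b->q2 q1-c->q0 q2-a->q2 q2-b->q2 q2-c->q2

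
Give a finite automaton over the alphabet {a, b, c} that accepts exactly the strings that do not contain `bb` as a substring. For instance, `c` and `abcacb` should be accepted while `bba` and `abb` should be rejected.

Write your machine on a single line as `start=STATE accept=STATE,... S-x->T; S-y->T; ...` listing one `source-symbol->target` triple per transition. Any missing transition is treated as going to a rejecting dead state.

This is the complement of 'contains `bb`'. Use the same substring-matching states — q0 through q2 holding how much of `bb` has just been matched — but flip the accepting set: everything except the trap q2 accepts.
A 3-state machine:
        a   b   c  
>* q0   q0  q1  q0 
 * q1   q0  q2  q0 
   q2   q2  q2  q2 
(> = start, * = accepting)

start=q0; accept=q0,q1; q0-a->q0; q0-b->q1; q0-c->q0; q1-a->q0; q1-b->q2; q1-c->q0; q2-a->q2; q2-b->q2; q2-c->q2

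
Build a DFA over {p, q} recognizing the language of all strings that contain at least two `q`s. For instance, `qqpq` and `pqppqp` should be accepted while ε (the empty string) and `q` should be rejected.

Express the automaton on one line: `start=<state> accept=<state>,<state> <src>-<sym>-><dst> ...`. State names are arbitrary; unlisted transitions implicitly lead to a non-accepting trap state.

start=A accept=C,D A-p->A A-q->B B-p->B B-q->C C-p->C C-q->D D-p->D D-q->D

Count `q`s, saturating at 3: states A through C mean 0 through 2 `q`s seen; D means more than 2. Each `q` increments (capped at D); other symbols loop. Accept from {C, D}.
4 states suffice.
       p  q 
>  A   A  B 
   B   B  C 
 * C   C  D 
 * D   D  D 
(> = start, * = accepting)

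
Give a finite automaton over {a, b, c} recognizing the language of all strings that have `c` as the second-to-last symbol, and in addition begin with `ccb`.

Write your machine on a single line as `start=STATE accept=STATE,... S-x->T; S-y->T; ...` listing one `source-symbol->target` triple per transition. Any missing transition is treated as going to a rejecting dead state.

start=q0; accept=q14,q21,q22; q0-a->q1; q0-b->q2; q0-c->q3; q1-a->q4; q1-b->q5; q1-c->q6; q2-a->q7; q2-b->q8; q2-c->q9; q3-a->q10; q3-b->q11; q3-c->q12; q4-a->q4; q4-b->q5; q4-c->q6; q5-a->q7; q5-b->q8; q5-c->q9; q6-a->q10; q6-b->q11; q6-c->q13; q7-a->q4; q7-b->q5; q7-c->q6; q8-a->q7; q8-b->q8; q8-c->q9; q9-a->q10; q9-b->q11; q9-c->q13; q10-a->q4; q10-b->q5; q10-c->q6; q11-a->q7; q11-b->q8; q11-c->q9; q12-a->q10; q12-b->q14; q12-c->q13; q13-a->q10; q13-b->q11; q13-c->q13; q14-a->q15; q14-b->q16; q14-c->q17; q15-a->q18; q15-b->q19; q15-c->q20; q16-a->q15; q16-b->q16; q16-c->q17; q17-a->q21; q17-b->q14; q17-c->q22; q18-a->q18; q18-b->q19; q18-c->q20; q19-a->q15; q19-b->q16; q19-c->q17; q20-a->q21; q20-b->q14; q20-c->q22; q21-a->q18; q21-b->q19; q21-c->q20; q22-a->q21; q22-b->q14; q22-c->q22

Run two small machines in parallel and take their product. One (13 states) tracks the last 2 symbols read; the other (5 states) tracks whether the input so far still matches the prefix `ccb`. Each combined state is a pair, one component from each; accept when both components accept.
          a    b    c  
>  q0     q1   q2   q3 
   q1     q4   q5   q6 
   q2     q7   q8   q9 
   q3    q10  q11  q12 
   q4     q4   q5   q6 
   q5     q7   q8   q9 
   q6    q10  q11  q13 
   q7     q4   q5   q6 
   q8     q7   q8   q9 
   q9    q10  q11  q13 
   q10    q4   q5   q6 
   q11    q7   q8   q9 
   q12   q10  q14  q13 
   q13   q10  q11  q13 
 * q14   q15  q16  q17 
   q15   q18  q19  q20 
   q16   q15  q16  q17 
   q17   q21  q14  q22 
   q18   q18  q19  q20 
   q19   q15  q16  q17 
   q20   q21  q14  q22 
 * q21   q18  q19  q20 
 * q22   q21  q14  q22 
(> = start, * = accepting)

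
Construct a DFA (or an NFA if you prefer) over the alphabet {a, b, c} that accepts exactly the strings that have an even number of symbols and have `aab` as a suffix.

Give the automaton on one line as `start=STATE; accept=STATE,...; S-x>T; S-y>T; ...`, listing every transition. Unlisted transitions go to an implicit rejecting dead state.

start=S0; accept=S4; S0-a>S1; S0-b>S1; S0-c>S1; S1-a>S2; S1-b>S0; S1-c>S0; S2-a>S3; S2-b>S1; S2-c>S1; S3-a>S2; S3-b>S4; S3-c>S0; S4-a>S1; S4-b>S1; S4-c>S1

Build one automaton per condition and run them in lockstep. The first has 2 states tracking the input length modulo 2; the second has 4 states tracking how much of the suffix `aab` has currently been matched. A product state is a pair (one from each), accepting exactly when both do. After merging equivalent states the machine shrinks.
        a   b   c  
>  S0   S1  S1  S1 
   S1   S2  S0  S0 
   S2   S3  S1  S1 
   S3   S2  S4  S0 
 * S4   S1  S1  S1 
(> = start, * = accepting)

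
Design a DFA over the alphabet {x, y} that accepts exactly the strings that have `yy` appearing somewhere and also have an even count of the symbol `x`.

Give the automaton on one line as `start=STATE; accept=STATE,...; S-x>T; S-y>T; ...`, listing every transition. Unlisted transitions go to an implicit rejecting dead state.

start=q0; accept=q4; q0-x>q1; q0-y>q2; q1-x>q0; q1-y>q3; q2-x>q1; q2-y>q4; q3-x>q0; q3-y>q5; q4-x>q5; q4-y>q4; q5-x>q4; q5-y>q5

Handle the two conditions separately and then intersect. One (3 states) tracks whether and how much of `yy` has been seen; the other (2 states) tracks the count of `x`s modulo 2. Each combined state is a pair, one component from each; accept when both components accept.
With 6 states:
        x   y  
>  q0   q1  q2 
   q1   q0  q3 
   q2   q1  q4 
   q3   q0  q5 
 * q4   q5  q4 
   q5   q4  q5 
(> = start, * = accepting)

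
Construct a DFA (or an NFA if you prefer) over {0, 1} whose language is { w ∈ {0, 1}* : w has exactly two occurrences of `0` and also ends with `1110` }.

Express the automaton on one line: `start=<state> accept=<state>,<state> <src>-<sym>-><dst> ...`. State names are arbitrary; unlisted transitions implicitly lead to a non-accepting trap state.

start=A accept=Q A-0->B A-1->C B-0->D B-1->E C-0->B C-1->F D-0->G D-1->H E-0->D E-1->I F-0->B F-1->J G-0->G G-1->K H-0->G H-1->L I-0->D I-1->M J-0->N J-1->J K-0->G K-1->O L-0->G L-1->P M-0->Q M-1->M N-0->D N-1->E O-0->G O-1->R P-0->S P-1->P Q-0->G Q-1->H R-0->S R-1->R S-0->G S-1->K

Build one automaton per condition and run them in lockstep. The first has 4 states tracking the count of `0`s, saturating at 3; the second has 5 states tracking how much of the suffix `1110` has currently been matched. A product state is a pair (one from each), accepting exactly when both do.
With 19 states:
       0  1 
>  A   B  C 
   B   D  E 
   C   B  F 
   D   G  H 
   E   D  I 
   F   B  J 
   G   G  K 
   H   G  L 
   I   D  M 
   J   N  J 
   K   G  O 
   L   G  P 
   M   Q  M 
   N   D  E 
   O   G  R 
   P   S  P 
 * Q   G  H 
   R   S  R 
   S   G  K 
(> = start, * = accepting)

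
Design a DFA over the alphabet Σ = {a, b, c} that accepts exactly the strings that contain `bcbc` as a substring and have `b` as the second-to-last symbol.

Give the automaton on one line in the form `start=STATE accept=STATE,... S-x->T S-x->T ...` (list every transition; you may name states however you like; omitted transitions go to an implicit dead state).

Build one automaton per condition and run them in lockstep. One (5 states) tracks whether and how much of `bcbc` has been seen; the other (13 states) tracks the last 2 symbols read. Each combined state is a pair, one component from each; accept when both components accept.
          a    b    c  
>  q0     q1   q2   q3 
   q1     q4   q5   q6 
   q2     q7   q8   q9 
   q3    q10  q11  q12 
   q4     q4   q5   q6 
   q5     q7   q8   q9 
   q6    q10  q11  q12 
   q7     q4   q5   q6 
   q8     q7   q8   q9 
   q9    q10  q13  q12 
   q10    q4   q5   q6 
   q11    q7   q8   q9 
   q12   q10  q11  q12 
   q13    q7   q8  q14 
 * q14   q15  q16  q17 
   q15   q18  q19  q20 
   q16   q21  q22  q14 
   q17   q15  q16  q17 
   q18   q18  q19  q20 
   q19   q21  q22  q14 
   q20   q15  q16  q17 
 * q21   q18  q19  q20 
 * q22   q21  q22  q14 
(> = start, * = accepting)

start=q0 accept=q14,q21,q22 q0-a->q1 q0-b->q2 q0-c->q3 q1-a->q4 q1-b->q5 q1-c->q6 q2-a->q7 q2-b->q8 q2-c->q9 q3-a->q10 q3-b->q11 q3-c->q12 q4-a->q4 q4-b->q5 q4-c->q6 q5-a->q7 q5-b->q8 q5-c->q9 q6-a->q10 q6-b->q11 q6-c->q12 q7-a->q4 q7-b->q5 q7-c->q6 q8-a->q7 q8-b->q8 q8-c->q9 q9-a->q10 q9-b->q13 q9-c->q12 q10-a->q4 q10-b->q5 q10-c->q6 q11-a->q7 q11-b->q8 q11-c->q9 q12-a->q10 q12-b->q11 q12-c->q12 q13-a->q7 q13-b->q8 q13-c->q14 q14-a->q15 q14-b->q16 q14-c->q17 q15-a->q18 q15-b->q19 q15-c->q20 q16-a->q21 q16-b->q22 q16-c->q14 q17-a->q15 q17-b->q16 q17-c->q17 q18-a->q18 q18-b->q19 q18-c->q20 q19-a->q21 q19-b->q22 q19-c->q14 q20-a->q15 q20-b->q16 q20-c->q17 q21-a->q18 q21-b->q19 q21-c->q20 q22-a->q21 q22-b->q22 q22-c->q14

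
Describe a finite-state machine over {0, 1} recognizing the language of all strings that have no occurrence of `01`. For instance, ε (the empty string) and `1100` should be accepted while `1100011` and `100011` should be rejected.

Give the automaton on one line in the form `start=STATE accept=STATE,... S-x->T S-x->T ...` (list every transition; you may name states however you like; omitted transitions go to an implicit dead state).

This is the complement of 'contains `01`'. Use the same substring-matching states — s0 through s2 holding how much of `01` has just been matched — but flip the accepting set: everything except the trap s2 accepts.
With 3 states:
        0   1  
>* s0   s1  s0 
 * s1   s1  s2 
   s2   s2  s2 
(> = start, * = accepting)

start=s0 accept=s0,s1 s0-0->s1 s0-1->s0 s1-0->s1 s1-1->s2 s2-0->s2 s2-1->s2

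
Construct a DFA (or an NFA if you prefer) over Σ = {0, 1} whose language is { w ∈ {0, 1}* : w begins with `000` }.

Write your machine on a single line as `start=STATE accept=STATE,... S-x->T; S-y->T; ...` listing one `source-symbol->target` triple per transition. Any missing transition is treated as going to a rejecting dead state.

Check the first 3 symbols one by one: S0 through S2 record how many have matched `000` so far; any wrong symbol goes to the dead state S4. After all 3 match we enter the accepting sink S3.
A 5-state machine:
        0   1  
>  S0   S1  S4 
   S1   S2  S4 
   S2   S3  S4 
 * S3   S3  S3 
   S4   S4  S4 
(> = start, * = accepting)

start=S0; accept=S3; S0-0->S1; S0-1->S4; S1-0->S2; S1-1->S4; S2-0->S3; S2-1->S4; S3-0->S3; S3-1->S3; S4-0->S4; S4-1->S4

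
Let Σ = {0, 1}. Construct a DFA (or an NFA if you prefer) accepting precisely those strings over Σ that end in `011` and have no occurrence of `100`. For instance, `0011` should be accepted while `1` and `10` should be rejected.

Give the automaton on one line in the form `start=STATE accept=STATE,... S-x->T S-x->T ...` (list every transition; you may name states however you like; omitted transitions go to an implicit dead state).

Build one automaton per condition and run them in lockstep. One (4 states) tracks how much of the suffix `011` has currently been matched; the other (4 states) tracks partial matches of the forbidden pattern `100`. Each combined state is a pair, one component from each; accept when both components accept. After merging equivalent states the machine shrinks.
A 7-state machine:
        0   1  
>  q0   q1  q2 
   q1   q1  q3 
   q2   q4  q2 
   q3   q4  q5 
   q4   q6  q3 
 * q5   q4  q2 
   q6   q6  q6 
(> = start, * = accepting)

start=q0 accept=q5 q0-0->q1 q0-1->q2 q1-0->q1 q1-1->q3 q2-0->q4 q2-1->q2 q3-0->q4 q3-1->q5 q4-0->q6 q4-1->q3 q5-0->q4 q5-1->q2 q6-0->q6 q6-1->q6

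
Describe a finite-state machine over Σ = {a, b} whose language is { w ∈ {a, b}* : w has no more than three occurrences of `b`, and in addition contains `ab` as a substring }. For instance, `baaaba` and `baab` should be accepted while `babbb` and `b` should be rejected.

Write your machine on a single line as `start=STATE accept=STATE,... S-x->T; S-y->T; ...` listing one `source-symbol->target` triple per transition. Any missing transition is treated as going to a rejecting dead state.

Handle the two conditions separately and then intersect. The first has 5 states tracking the count of `b`s, saturating at 4; the second has 3 states tracking whether and how much of `ab` has been seen. A product state is a pair (one from each), accepting exactly when both do. Equivalent product states are then merged.
10 states suffice.
        a   b  
>  q0   q1  q2 
   q1   q1  q3 
   q2   q4  q5 
 * q3   q3  q6 
   q4   q4  q6 
   q5   q7  q8 
 * q6   q6  q9 
   q7   q7  q9 
   q8   q8  q8 
 * q9   q9  q8 
(> = start, * = accepting)

start=q0; accept=q3,q6,q9; q0-a->q1; q0-b->q2; q1-a->q1; q1-b->q3; q2-a->q4; q2-b->q5; q3-a->q3; q3-b->q6; q4-a->q4; q4-b->q6; q5-a->q7; q5-b->q8; q6-a->q6; q6-b->q9; q7-a->q7; q7-b->q9; q8-a->q8; q8-b->q8; q9-a->q9; q9-b->q8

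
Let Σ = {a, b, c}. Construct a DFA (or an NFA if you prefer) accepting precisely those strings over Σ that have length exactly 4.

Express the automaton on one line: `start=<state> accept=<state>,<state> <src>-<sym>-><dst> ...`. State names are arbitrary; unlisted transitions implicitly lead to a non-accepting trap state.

Count input length up to 5: every symbol moves from q0 toward q5, which means 'more than 4' and absorbs. Accept from {q4}.
6 states suffice.
        a   b   c  
>  q0   q1  q1  q1 
   q1   q2  q2  q2 
   q2   q3  q3  q3 
   q3   q4  q4  q4 
 * q4   q5  q5  q5 
   q5   q5  q5  q5 
(> = start, * = accepting)

start=q0 accept=q4 q0-a->q1 q0-b->q1 q0-c->q1 q1-a->q2 q1-b->q2 q1-c->q2 q2-a->q3 q2-b->q3 q2-c->q3 q3-a->q4 q3-b->q4 q3-c->q4 q4-a->q5 q4-b->q5 q4-c->q5 q5-a->q5 q5-b->q5 q5-c->q5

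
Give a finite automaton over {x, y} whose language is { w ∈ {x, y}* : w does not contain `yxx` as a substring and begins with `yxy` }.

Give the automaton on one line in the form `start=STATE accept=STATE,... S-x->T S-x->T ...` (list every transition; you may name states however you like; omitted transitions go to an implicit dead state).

start=q0 accept=q7,q8 q0-x->q1 q0-y->q2 q1-x->q1 q1-y->q3 q2-x->q4 q2-y->q3 q3-x->q5 q3-y->q3 q4-x->q6 q4-y->q7 q5-x->q6 q5-y->q3 q6-x->q6 q6-y->q6 q7-x->q8 q7-y->q7 q8-x->q9 q8-y->q7 q9-x->q9 q9-y->q9

Run two small machines in parallel and take their product. The first has 4 states tracking partial matches of the forbidden pattern `yxx`; the second has 5 states tracking whether the input so far still matches the prefix `yxy`. A product state is a pair (one from each), accepting exactly when both do.
        x   y  
>  q0   q1  q2 
   q1   q1  q3 
   q2   q4  q3 
   q3   q5  q3 
   q4   q6  q7 
   q5   q6  q3 
   q6   q6  q6 
 * q7   q8  q7 
 * q8   q9  q7 
   q9   q9  q9 
(> = start, * = accepting)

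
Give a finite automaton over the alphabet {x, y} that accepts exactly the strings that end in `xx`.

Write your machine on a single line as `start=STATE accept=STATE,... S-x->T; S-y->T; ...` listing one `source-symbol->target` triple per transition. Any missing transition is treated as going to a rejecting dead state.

start=q0; accept=q2; q0-x->q1; q0-y->q0; q1-x->q2; q1-y->q0; q2-x->q2; q2-y->q0

Remember how much of `xx` the current input suffix matches. State q0 means no match yet; q1 means the last symbol is `x`; q2 means the last 2 symbols are `xx`. Only q2 accepts. On a mismatch, fall back to the longest proper suffix that is still a prefix of `xx`.
        x   y  
>  q0   q1  q0 
   q1   q2  q0 
 * q2   q2  q0 
(> = start, * = accepting)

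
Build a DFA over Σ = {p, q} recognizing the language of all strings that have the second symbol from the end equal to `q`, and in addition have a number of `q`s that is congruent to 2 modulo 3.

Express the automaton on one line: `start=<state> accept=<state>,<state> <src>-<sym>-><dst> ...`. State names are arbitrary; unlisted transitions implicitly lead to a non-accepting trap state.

start=s0 accept=s3,s5 s0-p->s0 s0-q->s1 s1-p->s2 s1-q->s3 s2-p->s2 s2-q->s4 s3-p->s5 s3-q->s0 s4-p->s5 s4-q->s0 s5-p->s6 s5-q->s0 s6-p->s6 s6-q->s0

Run two small machines in parallel and take their product. The first has 7 states tracking the last 2 symbols read; the second has 3 states tracking the count of `q`s modulo 3. A product state is a pair (one from each), accepting exactly when both do. Minimizing collapses redundant product states.
A 7-state machine:
        p   q  
>  s0   s0  s1 
   s1   s2  s3 
   s2   s2  s4 
 * s3   s5  s0 
   s4   s5  s0 
 * s5   s6  s0 
   s6   s6  s0 
(> = start, * = accepting)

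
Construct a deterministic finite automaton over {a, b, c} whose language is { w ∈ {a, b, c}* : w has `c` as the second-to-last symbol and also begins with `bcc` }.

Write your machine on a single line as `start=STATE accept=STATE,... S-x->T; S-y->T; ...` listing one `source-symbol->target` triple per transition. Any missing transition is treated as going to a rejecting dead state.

Build one automaton per condition and run them in lockstep. One (13 states) tracks the last 2 symbols read; the other (5 states) tracks whether the input so far still matches the prefix `bcc`. Each combined state is a pair, one component from each; accept when both components accept. Minimizing collapses redundant product states.
8 states suffice.
        a   b   c  
>  s0   s1  s2  s1 
   s1   s1  s1  s1 
   s2   s1  s1  s3 
   s3   s1  s1  s4 
 * s4   s5  s5  s4 
 * s5   s6  s6  s7 
   s6   s6  s6  s7 
   s7   s5  s5  s4 
(> = start, * = accepting)

start=s0; accept=s4,s5; s0-a->s1; s0-b->s2; s0-c->s1; s1-a->s1; s1-b->s1; s1-c->s1; s2-a->s1; s2-b->s1; s2-c->s3; s3-a->s1; s3-b->s1; s3-c->s4; s4-a->s5; s4-b->s5; s4-c->s4; s5-a->s6; s5-b->s6; s5-c->s7; s6-a->s6; s6-b->s6; s6-c->s7; s7-a->s5; s7-b->s5; s7-c->s4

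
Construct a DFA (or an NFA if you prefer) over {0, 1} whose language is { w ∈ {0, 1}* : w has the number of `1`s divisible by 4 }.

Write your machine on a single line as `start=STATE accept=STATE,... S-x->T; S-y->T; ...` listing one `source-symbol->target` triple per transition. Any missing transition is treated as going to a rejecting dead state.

Keep the running count of `1`s modulo 4: each `1` advances along the cycle s0 → s1 → s2 → s3 → s0 while other symbols loop. Accept at s0.
4 states suffice.
        0   1  
>* s0   s0  s1 
   s1   s1  s2 
   s2   s2  s3 
   s3   s3  s0 
(> = start, * = accepting)

start=s0; accept=s0; s0-0->s0; s0-1->s1; s1-0->s1; s1-1->s2; s2-0->s2; s2-1->s3; s3-0->s3; s3-1->s0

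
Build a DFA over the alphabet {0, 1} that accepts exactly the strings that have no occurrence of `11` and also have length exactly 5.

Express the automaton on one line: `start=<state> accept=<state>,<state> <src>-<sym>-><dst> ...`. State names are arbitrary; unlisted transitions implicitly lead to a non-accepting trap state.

start=q0 accept=q12,q13 q0-0->q1 q0-1->q2 q1-0->q3 q1-1->q4 q2-0->q3 q2-1->q5 q3-0->q6 q3-1->q7 q4-0->q6 q4-1->q8 q5-0->q8 q5-1->q8 q6-0->q9 q6-1->q10 q7-0->q9 q7-1->q11 q8-0->q11 q8-1->q11 q9-0->q12 q9-1->q13 q10-0->q12 q10-1->q14 q11-0->q14 q11-1->q14 q12-0->q15 q12-1->q16 q13-0->q15 q13-1->q17 q14-0->q17 q14-1->q17 q15-0->q15 q15-1->q16 q16-0->q15 q16-1->q17 q17-0->q17 q17-1->q17

Run two small machines in parallel and take their product. The first has 3 states tracking partial matches of the forbidden pattern `11`; the second has 7 states tracking the input length, saturating at 6. A product state is a pair (one from each), accepting exactly when both do.
18 states suffice.
          0    1  
>  q0     q1   q2 
   q1     q3   q4 
   q2     q3   q5 
   q3     q6   q7 
   q4     q6   q8 
   q5     q8   q8 
   q6     q9  q10 
   q7     q9  q11 
   q8    q11  q11 
   q9    q12  q13 
   q10   q12  q14 
   q11   q14  q14 
 * q12   q15  q16 
 * q13   q15  q17 
   q14   q17  q17 
   q15   q15  q16 
   q16   q15  q17 
   q17   q17  q17 
(> = start, * = accepting)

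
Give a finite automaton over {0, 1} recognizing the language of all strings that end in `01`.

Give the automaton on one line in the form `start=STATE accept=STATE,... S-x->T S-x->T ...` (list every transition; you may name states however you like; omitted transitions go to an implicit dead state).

start=q0 accept=q2 q0-0->q1 q0-1->q0 q1-0->q1 q1-1->q2 q2-0->q1 q2-1->q0

Remember how much of `01` the current input suffix matches. State q0 means no match yet; q1 means the last symbol is `0`; q2 means the last 2 symbols are `01`. Only q2 accepts. On a mismatch, fall back to the longest proper suffix that is still a prefix of `01`.
With 3 states:
        0   1  
>  q0   q1  q0 
   q1   q1  q2 
 * q2   q1  q0 
(> = start, * = accepting)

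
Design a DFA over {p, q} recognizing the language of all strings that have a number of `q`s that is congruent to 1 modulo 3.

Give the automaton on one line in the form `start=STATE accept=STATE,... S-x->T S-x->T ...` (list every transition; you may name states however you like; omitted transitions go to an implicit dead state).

start=s0 accept=s1 s0-p->s0 s0-q->s1 s1-p->s1 s1-q->s2 s2-p->s2 s2-q->s0

Keep the running count of `q`s modulo 3: each `q` advances along the cycle s0 → s1 → s2 → s0 while other symbols loop. Accept at s1.
3 states suffice.
        p   q  
>  s0   s0  s1 
 * s1   s1  s2 
   s2   s2  s0 
(> = start, * = accepting)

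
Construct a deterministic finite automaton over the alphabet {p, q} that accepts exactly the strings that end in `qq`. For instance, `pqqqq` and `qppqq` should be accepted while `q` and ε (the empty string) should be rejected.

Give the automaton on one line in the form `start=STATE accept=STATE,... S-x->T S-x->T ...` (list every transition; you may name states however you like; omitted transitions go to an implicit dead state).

start=S0 accept=S2 S0-p->S0 S0-q->S1 S1-p->S0 S1-q->S2 S2-p->S0 S2-q->S2

Let each state record the length of the longest suffix of the input read so far that is also a prefix of `qq`. S1 means the last symbol is `q`; S2 means the last 2 symbols are `qq`. Accept only at S2, where the string currently ends in `qq`.
A 3-state machine:
        p   q  
>  S0   S0  S1 
   S1   S0  S2 
 * S2   S0  S2 
(> = start, * = accepting)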